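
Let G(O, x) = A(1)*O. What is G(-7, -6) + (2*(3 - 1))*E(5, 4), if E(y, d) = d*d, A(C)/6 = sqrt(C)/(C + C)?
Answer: 43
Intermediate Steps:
A(C) = 3/sqrt(C) (A(C) = 6*(sqrt(C)/(C + C)) = 6*(sqrt(C)/((2*C))) = 6*((1/(2*C))*sqrt(C)) = 6*(1/(2*sqrt(C))) = 3/sqrt(C))
E(y, d) = d**2
G(O, x) = 3*O (G(O, x) = (3/sqrt(1))*O = (3*1)*O = 3*O)
G(-7, -6) + (2*(3 - 1))*E(5, 4) = 3*(-7) + (2*(3 - 1))*4**2 = -21 + (2*2)*16 = -21 + 4*16 = -21 + 64 = 43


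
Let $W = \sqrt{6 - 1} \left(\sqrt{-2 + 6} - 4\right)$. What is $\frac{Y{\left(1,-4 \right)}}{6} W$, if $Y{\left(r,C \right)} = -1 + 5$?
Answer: $- \frac{4 \sqrt{5}}{3} \approx -2.9814$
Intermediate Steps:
$Y{\left(r,C \right)} = 4$
$W = - 2 \sqrt{5}$ ($W = \sqrt{5} \left(\sqrt{4} - 4\right) = \sqrt{5} \left(2 - 4\right) = \sqrt{5} \left(-2\right) = - 2 \sqrt{5} \approx -4.4721$)
$\frac{Y{\left(1,-4 \right)}}{6} W = \frac{4}{6} \left(- 2 \sqrt{5}\right) = 4 \cdot \frac{1}{6} \left(- 2 \sqrt{5}\right) = \frac{2 \left(- 2 \sqrt{5}\right)}{3} = - \frac{4 \sqrt{5}}{3}$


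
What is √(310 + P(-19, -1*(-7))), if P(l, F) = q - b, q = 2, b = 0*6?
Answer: 2*√78 ≈ 17.664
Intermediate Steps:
b = 0
P(l, F) = 2 (P(l, F) = 2 - 1*0 = 2 + 0 = 2)
√(310 + P(-19, -1*(-7))) = √(310 + 2) = √312 = 2*√78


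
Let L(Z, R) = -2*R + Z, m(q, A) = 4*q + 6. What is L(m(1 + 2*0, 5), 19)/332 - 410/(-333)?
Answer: 31699/27639 ≈ 1.1469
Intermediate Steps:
m(q, A) = 6 + 4*q
L(Z, R) = Z - 2*R
L(m(1 + 2*0, 5), 19)/332 - 410/(-333) = ((6 + 4*(1 + 2*0)) - 2*19)/332 - 410/(-333) = ((6 + 4*(1 + 0)) - 38)*(1/332) - 410*(-1/333) = ((6 + 4*1) - 38)*(1/332) + 410/333 = ((6 + 4) - 38)*(1/332) + 410/333 = (10 - 38)*(1/332) + 410/333 = -28*1/332 + 410/333 = -7/83 + 410/333 = 31699/27639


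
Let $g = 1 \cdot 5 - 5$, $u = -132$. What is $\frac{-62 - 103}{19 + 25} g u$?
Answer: $0$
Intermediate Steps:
$g = 0$ ($g = 5 - 5 = 0$)
$\frac{-62 - 103}{19 + 25} g u = \frac{-62 - 103}{19 + 25} \cdot 0 \left(-132\right) = - \frac{165}{44} \cdot 0 \left(-132\right) = \left(-165\right) \frac{1}{44} \cdot 0 \left(-132\right) = \left(- \frac{15}{4}\right) 0 \left(-132\right) = 0 \left(-132\right) = 0$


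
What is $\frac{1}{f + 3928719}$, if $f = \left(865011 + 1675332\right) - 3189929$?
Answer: $\frac{1}{3279133} \approx 3.0496 \cdot 10^{-7}$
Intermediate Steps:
$f = -649586$ ($f = 2540343 - 3189929 = -649586$)
$\frac{1}{f + 3928719} = \frac{1}{-649586 + 3928719} = \frac{1}{3279133}$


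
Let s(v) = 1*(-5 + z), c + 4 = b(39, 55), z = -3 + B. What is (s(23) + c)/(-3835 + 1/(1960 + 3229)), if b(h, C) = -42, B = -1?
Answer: 25945/1809074 ≈ 0.014342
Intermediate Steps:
z = -4 (z = -3 - 1 = -4)
c = -46 (c = -4 - 42 = -46)
s(v) = -9 (s(v) = 1*(-5 - 4) = 1*(-9) = -9)
(s(23) + c)/(-3835 + 1/(1960 + 3229)) = (-9 - 46)/(-3835 + 1/(1960 + 3229)) = -55/(-3835 + 1/5189) = -55/(-19899814/5189) = -55*(-5189/19899814) = 25945/1809074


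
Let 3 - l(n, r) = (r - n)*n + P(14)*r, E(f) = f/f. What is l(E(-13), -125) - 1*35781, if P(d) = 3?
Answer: -35277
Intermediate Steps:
E(f) = 1
l(n, r) = 3 - 3*r - n*(r - n) (l(n, r) = 3 - ((r - n)*n + 3*r) = 3 - (n*(r - n) + 3*r) = 3 - (3*r + n*(r - n)) = 3 + (-3*r - n*(r - n)) = 3 - 3*r - n*(r - n))
l(E(-13), -125) - 1*35781 = (3 + 1² - 3*(-125) - 1*1*(-125)) - 1*35781 = (3 + 1 + 375 + 125) - 35781 = 504 - 35781 = -35277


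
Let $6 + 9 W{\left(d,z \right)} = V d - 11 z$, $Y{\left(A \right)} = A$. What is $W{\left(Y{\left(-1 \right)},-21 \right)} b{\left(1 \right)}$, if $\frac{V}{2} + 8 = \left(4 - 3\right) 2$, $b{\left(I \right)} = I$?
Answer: $\frac{79}{3} \approx 26.333$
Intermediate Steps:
$V = -12$ ($V = -16 + 2 \left(4 - 3\right) 2 = -16 + 2 \cdot 1 \cdot 2 = -16 + 2 \cdot 2 = -16 + 4 = -12$)
$W{\left(d,z \right)} = - \frac{2}{3} - \frac{11 z}{9} - \frac{4 d}{3}$ ($W{\left(d,z \right)} = - \frac{2}{3} + \frac{- 12 d - 11 z}{9} = - \frac{2}{3} - \left(\frac{4 d}{3} + \frac{11 z}{9}\right) = - \frac{2}{3} - \frac{11 z}{9} - \frac{4 d}{3}$)
$W{\left(Y{\left(-1 \right)},-21 \right)} b{\left(1 \right)} = \left(- \frac{2}{3} - - \frac{77}{3} - - \frac{4}{3}\right) 1 = \left(- \frac{2}{3} + \frac{77}{3} + \frac{4}{3}\right) 1 = \frac{79}{3} \cdot 1 = \frac{79}{3}$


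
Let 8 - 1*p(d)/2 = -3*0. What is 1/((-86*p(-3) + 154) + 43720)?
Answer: 1/42498 ≈ 2.3531e-5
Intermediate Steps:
p(d) = 16 (p(d) = 16 - (-6)*0 = 16 - 2*0 = 16 + 0 = 16)
1/((-86*p(-3) + 154) + 43720) = 1/((-86*16 + 154) + 43720) = 1/((-1376 + 154) + 43720) = 1/(-1222 + 43720) = 1/42498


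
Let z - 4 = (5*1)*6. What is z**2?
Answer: 1156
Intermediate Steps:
z = 34 (z = 4 + (5*1)*6 = 4 + 5*6 = 4 + 30 = 34)
z**2 = 34**2 = 1156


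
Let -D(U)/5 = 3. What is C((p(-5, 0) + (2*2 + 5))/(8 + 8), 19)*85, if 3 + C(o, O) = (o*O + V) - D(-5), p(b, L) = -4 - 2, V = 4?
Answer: 26605/16 ≈ 1662.8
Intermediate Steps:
D(U) = -15 (D(U) = -5*3 = -15)
p(b, L) = -6
C(o, O) = 16 + O*o (C(o, O) = -3 + ((o*O + 4) - 1*(-15)) = -3 + ((O*o + 4) + 15) = -3 + ((4 + O*o) + 15) = -3 + (19 + O*o) = 16 + O*o)
C((p(-5, 0) + (2*2 + 5))/(8 + 8), 19)*85 = (16 + 19*((-6 + (2*2 + 5))/(8 + 8)))*85 = (16 + 19*((-6 + (4 + 5))/16))*85 = (16 + 19*((-6 + 9)*(1/16)))*85 = (16 + 19*(3*(1/16)))*85 = (16 + 19*(3/16))*85 = (16 + 57/16)*85 = (313/16)*85 = 26605/16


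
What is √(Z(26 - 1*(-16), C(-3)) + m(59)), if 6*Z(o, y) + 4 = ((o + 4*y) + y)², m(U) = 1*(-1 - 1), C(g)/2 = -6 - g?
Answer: 8*√3/3 ≈ 4.6188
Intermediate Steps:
C(g) = -12 - 2*g (C(g) = 2*(-6 - g) = -12 - 2*g)
m(U) = -2 (m(U) = 1*(-2) = -2)
Z(o, y) = -⅔ + (o + 5*y)²/6 (Z(o, y) = -⅔ + ((o + 4*y) + y)²/6 = -⅔ + (o + 5*y)²/6)
√(Z(26 - 1*(-16), C(-3)) + m(59)) = √((-⅔ + ((26 - 1*(-16)) + 5*(-12 - 2*(-3)))²/6) - 2) = √((-⅔ + ((26 + 16) + 5*(-12 + 6))²/6) - 2) = √((-⅔ + (42 + 5*(-6))²/6) - 2) = √((-⅔ + (42 - 30)²/6) - 2) = √((-⅔ + (⅙)*12²) - 2) = √((-⅔ + (⅙)*144) - 2) = √((-⅔ + 24) - 2) = √(70/3 - 2) = √(64/3) = 8*√3/3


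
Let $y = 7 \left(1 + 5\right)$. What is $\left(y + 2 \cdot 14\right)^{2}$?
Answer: $4900$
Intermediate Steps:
$y = 42$ ($y = 7 \cdot 6 = 42$)
$\left(y + 2 \cdot 14\right)^{2} = \left(42 + 2 \cdot 14\right)^{2} = \left(42 + 28\right)^{2} = 70^{2} = 4900$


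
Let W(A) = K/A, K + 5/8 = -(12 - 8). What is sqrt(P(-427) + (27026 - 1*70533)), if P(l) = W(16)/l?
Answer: I*sqrt(2030742445970)/6832 ≈ 208.58*I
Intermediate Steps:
K = -37/8 (K = -5/8 - (12 - 8) = -5/8 - 1*4 = -5/8 - 4 = -37/8 ≈ -4.6250)
W(A) = -37/(8*A)
P(l) = -37/(128*l) (P(l) = (-37/8/16)/l = (-37/8*1/16)/l = -37/(128*l))
sqrt(P(-427) + (27026 - 1*70533)) = sqrt(-37/128/(-427) + (27026 - 1*70533)) = sqrt(-37/128*(-1/427) + (27026 - 70533)) = sqrt(37/54656 - 43507) = sqrt(-2377918555/54656) = I*sqrt(2030742445970)/6832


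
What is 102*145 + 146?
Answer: 14936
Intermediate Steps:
102*145 + 146 = 14790 + 146 = 14936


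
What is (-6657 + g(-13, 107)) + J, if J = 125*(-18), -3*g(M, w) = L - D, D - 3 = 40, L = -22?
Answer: -26656/3 ≈ -8885.3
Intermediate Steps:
D = 43 (D = 3 + 40 = 43)
g(M, w) = 65/3 (g(M, w) = -(-22 - 1*43)/3 = -(-22 - 43)/3 = -1/3*(-65) = 65/3)
J = -2250
(-6657 + g(-13, 107)) + J = (-6657 + 65/3) - 2250 = -19906/3 - 2250 = -26656/3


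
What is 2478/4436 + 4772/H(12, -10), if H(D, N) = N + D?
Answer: 5293387/2218 ≈ 2386.6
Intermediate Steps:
H(D, N) = D + N
2478/4436 + 4772/H(12, -10) = 2478/4436 + 4772/(12 - 10) = 2478*(1/4436) + 4772/2 = 1239/2218 + 4772*(½) = 1239/2218 + 2386 = 5293387/2218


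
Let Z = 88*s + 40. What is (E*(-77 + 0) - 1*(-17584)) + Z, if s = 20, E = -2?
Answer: 19538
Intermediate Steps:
Z = 1800 (Z = 88*20 + 40 = 1760 + 40 = 1800)
(E*(-77 + 0) - 1*(-17584)) + Z = (-2*(-77 + 0) - 1*(-17584)) + 1800 = (-2*(-77) + 17584) + 1800 = (154 + 17584) + 1800 = 17738 + 1800 = 19538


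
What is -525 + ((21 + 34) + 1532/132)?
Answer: -15127/33 ≈ -458.39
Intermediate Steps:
-525 + ((21 + 34) + 1532/132) = -525 + (55 + 1532*(1/132)) = -525 + (55 + 383/33) = -525 + 2198/33 = -15127/33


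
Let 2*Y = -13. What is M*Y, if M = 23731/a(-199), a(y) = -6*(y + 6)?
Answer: -308503/2316 ≈ -133.21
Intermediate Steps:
Y = -13/2 (Y = (½)*(-13) = -13/2 ≈ -6.5000)
a(y) = -36 - 6*y (a(y) = -6*(6 + y) = -36 - 6*y)
M = 23731/1158 (M = 23731/(-36 - 6*(-199)) = 23731/(-36 + 1194) = 23731/1158 ≈ 20.493)
M*Y = (23731/1158)*(-13/2) = -308503/2316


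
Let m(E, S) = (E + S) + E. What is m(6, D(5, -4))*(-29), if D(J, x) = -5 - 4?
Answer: -87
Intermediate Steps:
D(J, x) = -9
m(E, S) = S + 2*E
m(6, D(5, -4))*(-29) = (-9 + 2*6)*(-29) = (-9 + 12)*(-29) = 3*(-29) = -87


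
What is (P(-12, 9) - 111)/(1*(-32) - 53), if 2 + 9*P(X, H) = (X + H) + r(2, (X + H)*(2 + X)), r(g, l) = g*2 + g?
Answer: 998/765 ≈ 1.3046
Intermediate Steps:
r(g, l) = 3*g (r(g, l) = 2*g + g = 3*g)
P(X, H) = 4/9 + H/9 + X/9 (P(X, H) = -2/9 + ((X + H) + 3*2)/9 = -2/9 + ((H + X) + 6)/9 = -2/9 + (6 + H + X)/9 = -2/9 + (⅔ + H/9 + X/9) = 4/9 + H/9 + X/9)
(P(-12, 9) - 111)/(1*(-32) - 53) = ((4/9 + (⅑)*9 + (⅑)*(-12)) - 111)/(1*(-32) - 53) = ((4/9 + 1 - 4/3) - 111)/(-32 - 53) = (⅑ - 111)/(-85) = -998/9*(-1/85) = 998/765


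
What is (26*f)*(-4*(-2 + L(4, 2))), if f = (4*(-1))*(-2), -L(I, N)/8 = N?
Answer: 14976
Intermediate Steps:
L(I, N) = -8*N
f = 8 (f = -4*(-2) = 8)
(26*f)*(-4*(-2 + L(4, 2))) = (26*8)*(-4*(-2 - 8*2)) = 208*(-4*(-2 - 16)) = 208*(-4*(-18)) = 208*72 = 14976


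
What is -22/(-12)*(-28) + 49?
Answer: -7/3 ≈ -2.3333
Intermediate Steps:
-22/(-12)*(-28) + 49 = -22*(-1/12)*(-28) + 49 = (11/6)*(-28) + 49 = -154/3 + 49 = -7/3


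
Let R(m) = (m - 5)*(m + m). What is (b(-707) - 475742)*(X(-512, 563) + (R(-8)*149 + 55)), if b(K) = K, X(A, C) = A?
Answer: -14548370215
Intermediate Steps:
R(m) = 2*m*(-5 + m) (R(m) = (-5 + m)*(2*m) = 2*m*(-5 + m))
(b(-707) - 475742)*(X(-512, 563) + (R(-8)*149 + 55)) = (-707 - 475742)*(-512 + ((2*(-8)*(-5 - 8))*149 + 55)) = -476449*(-512 + ((2*(-8)*(-13))*149 + 55)) = -476449*(-512 + (208*149 + 55)) = -476449*(-512 + (30992 + 55)) = -476449*(-512 + 31047) = -476449*30535 = -14548370215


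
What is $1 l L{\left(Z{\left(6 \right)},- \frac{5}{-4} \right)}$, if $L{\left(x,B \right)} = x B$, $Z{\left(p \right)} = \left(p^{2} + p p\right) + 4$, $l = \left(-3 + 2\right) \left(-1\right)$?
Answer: $95$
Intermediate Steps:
$l = 1$ ($l = \left(-1\right) \left(-1\right) = 1$)
$Z{\left(p \right)} = 4 + 2 p^{2}$ ($Z{\left(p \right)} = \left(p^{2} + p^{2}\right) + 4 = 2 p^{2} + 4 = 4 + 2 p^{2}$)
$L{\left(x,B \right)} = B x$
$1 l L{\left(Z{\left(6 \right)},- \frac{5}{-4} \right)} = 1 \cdot 1 - \frac{5}{-4} \left(4 + 2 \cdot 6^{2}\right) = 1 \left(-5\right) \left(- \frac{1}{4}\right) \left(4 + 2 \cdot 36\right) = 1 \frac{5 \left(4 + 72\right)}{4} = 1 \cdot \frac{5}{4} \cdot 76 = 1 \cdot 95 = 95$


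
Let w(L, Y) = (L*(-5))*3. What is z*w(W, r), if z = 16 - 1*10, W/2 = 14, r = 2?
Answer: -2520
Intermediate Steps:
W = 28 (W = 2*14 = 28)
z = 6 (z = 16 - 10 = 6)
w(L, Y) = -15*L (w(L, Y) = -5*L*3 = -15*L)
z*w(W, r) = 6*(-15*28) = 6*(-420) = -2520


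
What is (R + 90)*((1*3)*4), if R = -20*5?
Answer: -120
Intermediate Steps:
R = -100
(R + 90)*((1*3)*4) = (-100 + 90)*((1*3)*4) = -30*4 = -10*12 = -120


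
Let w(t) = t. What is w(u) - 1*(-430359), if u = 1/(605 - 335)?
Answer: 116196931/270 ≈ 4.3036e+5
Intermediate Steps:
u = 1/270 ≈ 0.0037037
w(u) - 1*(-430359) = 1/270 - 1*(-430359) = 1/270 + 430359 = 116196931/270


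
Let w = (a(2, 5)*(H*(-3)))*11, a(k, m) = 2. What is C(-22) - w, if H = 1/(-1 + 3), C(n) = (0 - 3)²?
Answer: 42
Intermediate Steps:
C(n) = 9 (C(n) = (-3)² = 9)
H = ½ (H = 1/2 = ½ ≈ 0.50000)
w = -33 (w = (2*((½)*(-3)))*11 = (2*(-3/2))*11 = -3*11 = -33)
C(-22) - w = 9 - 1*(-33) = 9 + 33 = 42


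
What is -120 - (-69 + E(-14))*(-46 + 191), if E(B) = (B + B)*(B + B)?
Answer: -103795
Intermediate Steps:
E(B) = 4*B² (E(B) = (2*B)*(2*B) = 4*B²)
-120 - (-69 + E(-14))*(-46 + 191) = -120 - (-69 + 4*(-14)²)*(-46 + 191) = -120 - (-69 + 4*196)*145 = -120 - (-69 + 784)*145 = -120 - 715*145 = -120 - 1*103675 = -120 - 103675 = -103795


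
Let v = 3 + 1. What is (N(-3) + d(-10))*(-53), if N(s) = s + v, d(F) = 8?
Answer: -477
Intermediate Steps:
v = 4
N(s) = 4 + s (N(s) = s + 4 = 4 + s)
(N(-3) + d(-10))*(-53) = ((4 - 3) + 8)*(-53) = (1 + 8)*(-53) = 9*(-53) = -477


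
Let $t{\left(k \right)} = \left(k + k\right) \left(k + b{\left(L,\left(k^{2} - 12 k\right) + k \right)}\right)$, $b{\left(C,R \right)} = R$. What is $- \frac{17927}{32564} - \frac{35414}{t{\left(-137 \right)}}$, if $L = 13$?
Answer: $- \frac{6983536159}{12835068036} \approx -0.5441$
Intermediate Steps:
$t{\left(k \right)} = 2 k \left(k^{2} - 10 k\right)$ ($t{\left(k \right)} = \left(k + k\right) \left(k + \left(\left(k^{2} - 12 k\right) + k\right)\right) = 2 k \left(k + \left(k^{2} - 11 k\right)\right) = 2 k \left(k^{2} - 10 k\right)$)
$- \frac{17927}{32564} - \frac{35414}{t{\left(-137 \right)}} = - \frac{17927}{32564} - \frac{35414}{2 \left(-137\right)^{2} \left(-10 - 137\right)} = \left(-17927\right) \frac{1}{32564} - \frac{35414}{2 \cdot 18769 \left(-147\right)} = - \frac{2561}{4652} - \frac{35414}{-5518086} = - \frac{2561}{4652} - - \frac{17707}{2759043} = - \frac{2561}{4652} + \frac{17707}{2759043} = - \frac{6983536159}{12835068036}$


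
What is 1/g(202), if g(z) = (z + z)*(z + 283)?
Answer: 1/195940 ≈ 5.1036e-6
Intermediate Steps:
g(z) = 2*z*(283 + z) (g(z) = (2*z)*(283 + z) = 2*z*(283 + z))
1/g(202) = 1/(2*202*(283 + 202)) = 1/(2*202*485) = 1/195940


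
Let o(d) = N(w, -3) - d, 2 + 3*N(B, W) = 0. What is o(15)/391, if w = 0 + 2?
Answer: -47/1173 ≈ -0.040068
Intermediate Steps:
w = 2
N(B, W) = -2/3 (N(B, W) = -2/3 + (1/3)*0 = -2/3 + 0 = -2/3)
o(d) = -2/3 - d
o(15)/391 = (-2/3 - 1*15)/391 = (-2/3 - 15)*(1/391) = -47/3*1/391 = -47/1173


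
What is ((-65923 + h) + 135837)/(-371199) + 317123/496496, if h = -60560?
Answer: 37690505631/61432939568 ≈ 0.61352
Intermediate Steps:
((-65923 + h) + 135837)/(-371199) + 317123/496496 = ((-65923 - 60560) + 135837)/(-371199) + 317123/496496 = (-126483 + 135837)*(-1/371199) + 317123*(1/496496) = 9354*(-1/371199) + 317123/496496 = -3118/123733 + 317123/496496 = 37690505631/61432939568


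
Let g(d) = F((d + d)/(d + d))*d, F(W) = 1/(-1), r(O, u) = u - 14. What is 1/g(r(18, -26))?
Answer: 1/40 ≈ 0.025000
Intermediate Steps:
r(O, u) = -14 + u
F(W) = -1
g(d) = -d
1/g(r(18, -26)) = 1/(-(-14 - 26)) = 1/(-1*(-40)) = 1/40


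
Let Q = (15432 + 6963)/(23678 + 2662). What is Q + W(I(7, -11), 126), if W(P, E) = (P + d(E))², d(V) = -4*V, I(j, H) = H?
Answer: 465736593/1756 ≈ 2.6523e+5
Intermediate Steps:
W(P, E) = (P - 4*E)²
Q = 1493/1756 (Q = 22395/26340 = 22395*(1/26340) = 1493/1756 ≈ 0.85023)
Q + W(I(7, -11), 126) = 1493/1756 + (-1*(-11) + 4*126)² = 1493/1756 + (11 + 504)² = 1493/1756 + 515² = 1493/1756 + 265225 = 465736593/1756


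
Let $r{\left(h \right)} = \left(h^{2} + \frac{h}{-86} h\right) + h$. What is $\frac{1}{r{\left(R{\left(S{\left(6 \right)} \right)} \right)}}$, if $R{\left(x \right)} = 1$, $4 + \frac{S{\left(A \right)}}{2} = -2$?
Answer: $\frac{86}{171} \approx 0.50292$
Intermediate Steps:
$S{\left(A \right)} = -12$ ($S{\left(A \right)} = -8 + 2 \left(-2\right) = -8 - 4 = -12$)
$r{\left(h \right)} = h + \frac{85 h^{2}}{86}$ ($r{\left(h \right)} = \left(h^{2} + h \left(- \frac{1}{86}\right) h\right) + h = \left(h^{2} + - \frac{h}{86} h\right) + h = \left(h^{2} - \frac{h^{2}}{86}\right) + h = \frac{85 h^{2}}{86} + h = h + \frac{85 h^{2}}{86}$)
$\frac{1}{r{\left(R{\left(S{\left(6 \right)} \right)} \right)}} = \frac{1}{\frac{1}{86} \cdot 1 \left(86 + 85 \cdot 1\right)} = \frac{1}{\frac{1}{86} \cdot 1 \left(86 + 85\right)} = \frac{1}{\frac{1}{86} \cdot 1 \cdot 171} = \frac{1}{\frac{171}{86}} = \frac{86}{171}$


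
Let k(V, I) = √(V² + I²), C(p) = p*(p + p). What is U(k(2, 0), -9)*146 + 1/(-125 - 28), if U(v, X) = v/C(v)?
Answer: 11167/306 ≈ 36.493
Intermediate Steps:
C(p) = 2*p² (C(p) = p*(2*p) = 2*p²)
k(V, I) = √(I² + V²)
U(v, X) = 1/(2*v) (U(v, X) = v/((2*v²)) = v*(1/(2*v²)) = 1/(2*v))
U(k(2, 0), -9)*146 + 1/(-125 - 28) = (1/(2*(√(0² + 2²))))*146 + 1/(-125 - 28) = (1/(2*(√(0 + 4))))*146 + 1/(-153) = (1/(2*(√4)))*146 - 1/153 = ((½)/2)*146 - 1/153 = ((½)*(½))*146 - 1/153 = (¼)*146 - 1/153 = 73/2 - 1/153 = 11167/306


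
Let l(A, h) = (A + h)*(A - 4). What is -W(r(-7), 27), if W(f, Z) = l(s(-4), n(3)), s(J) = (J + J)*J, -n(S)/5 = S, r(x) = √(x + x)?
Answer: -476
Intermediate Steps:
r(x) = √2*√x (r(x) = √(2*x) = √2*√x)
n(S) = -5*S
s(J) = 2*J² (s(J) = (2*J)*J = 2*J²)
l(A, h) = (-4 + A)*(A + h) (l(A, h) = (A + h)*(-4 + A) = (-4 + A)*(A + h))
W(f, Z) = 476 (W(f, Z) = (2*(-4)²)² - 8*(-4)² - (-20)*3 + (2*(-4)²)*(-5*3) = (2*16)² - 8*16 - 4*(-15) + (2*16)*(-15) = 32² - 4*32 + 60 + 32*(-15) = 1024 - 128 + 60 - 480 = 476)
-W(r(-7), 27) = -1*476 = -476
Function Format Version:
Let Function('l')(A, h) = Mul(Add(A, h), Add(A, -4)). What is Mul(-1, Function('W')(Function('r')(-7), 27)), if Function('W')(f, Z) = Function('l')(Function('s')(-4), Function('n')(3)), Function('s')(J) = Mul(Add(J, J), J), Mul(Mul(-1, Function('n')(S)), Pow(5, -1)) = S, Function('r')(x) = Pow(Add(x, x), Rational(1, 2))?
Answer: -476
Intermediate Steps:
Function('r')(x) = Mul(Pow(2, Rational(1, 2)), Pow(x, Rational(1, 2))) (Function('r')(x) = Pow(Mul(2, x), Rational(1, 2)) = Mul(Pow(2, Rational(1, 2)), Pow(x, Rational(1, 2))))
Function('n')(S) = Mul(-5, S)
Function('s')(J) = Mul(2, Pow(J, 2)) (Function('s')(J) = Mul(Mul(2, J), J) = Mul(2, Pow(J, 2)))
Function('l')(A, h) = Mul(Add(-4, A), Add(A, h)) (Function('l')(A, h) = Mul(Add(A, h), Add(-4, A)) = Mul(Add(-4, A), Add(A, h)))
Function('W')(f, Z) = 476 (Function('W')(f, Z) = Add(Pow(Mul(2, Pow(-4, 2)), 2), Mul(-4, Mul(2, Pow(-4, 2))), Mul(-4, Mul(-5, 3)), Mul(Mul(2, Pow(-4, 2)), Mul(-5, 3))) = Add(Pow(Mul(2, 16), 2), Mul(-4, Mul(2, 16)), Mul(-4, -15), Mul(Mul(2, 16), -15)) = Add(Pow(32, 2), Mul(-4, 32), 60, Mul(32, -15)) = Add(1024, -128, 60, -480) = 476)
Mul(-1, Function('W')(Function('r')(-7), 27)) = Mul(-1, 476) = -476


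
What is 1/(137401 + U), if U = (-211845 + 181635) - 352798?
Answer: -1/245607 ≈ -4.0715e-6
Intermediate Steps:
U = -383008 (U = -30210 - 352798 = -383008)
1/(137401 + U) = 1/(137401 - 383008) = 1/(-245607) = -1/245607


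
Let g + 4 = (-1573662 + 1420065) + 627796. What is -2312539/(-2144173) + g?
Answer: 1016758428274/2144173 ≈ 4.7420e+5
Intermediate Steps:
g = 474195 (g = -4 + ((-1573662 + 1420065) + 627796) = -4 + (-153597 + 627796) = -4 + 474199 = 474195)
-2312539/(-2144173) + g = -2312539/(-2144173) + 474195 = -2312539*(-1/2144173) + 474195 = 2312539/2144173 + 474195 = 1016758428274/2144173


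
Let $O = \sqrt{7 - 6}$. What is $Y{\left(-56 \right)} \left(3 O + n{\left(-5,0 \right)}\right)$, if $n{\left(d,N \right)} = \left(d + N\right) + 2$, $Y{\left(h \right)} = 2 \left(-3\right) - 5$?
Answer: $0$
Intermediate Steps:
$Y{\left(h \right)} = -11$ ($Y{\left(h \right)} = -6 - 5 = -11$)
$n{\left(d,N \right)} = 2 + N + d$ ($n{\left(d,N \right)} = \left(N + d\right) + 2 = 2 + N + d$)
$O = 1$ ($O = \sqrt{1} = 1$)
$Y{\left(-56 \right)} \left(3 O + n{\left(-5,0 \right)}\right) = - 11 \left(3 \cdot 1 + \left(2 + 0 - 5\right)\right) = - 11 \left(3 - 3\right) = \left(-11\right) 0 = 0$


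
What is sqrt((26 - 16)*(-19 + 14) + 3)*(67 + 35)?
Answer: 102*I*sqrt(47) ≈ 699.28*I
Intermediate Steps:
sqrt((26 - 16)*(-19 + 14) + 3)*(67 + 35) = sqrt(10*(-5) + 3)*102 = sqrt(-50 + 3)*102 = sqrt(-47)*102 = (I*sqrt(47))*102 = 102*I*sqrt(47)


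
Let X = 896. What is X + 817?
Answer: 1713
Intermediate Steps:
X + 817 = 896 + 817 = 1713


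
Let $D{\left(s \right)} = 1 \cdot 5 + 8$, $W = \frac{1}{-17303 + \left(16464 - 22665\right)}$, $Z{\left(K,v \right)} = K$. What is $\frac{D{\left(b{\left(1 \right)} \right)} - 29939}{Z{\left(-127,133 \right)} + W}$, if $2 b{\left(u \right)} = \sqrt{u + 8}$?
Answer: $\frac{703380704}{2985009} \approx 235.64$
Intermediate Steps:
$b{\left(u \right)} = \frac{\sqrt{8 + u}}{2}$ ($b{\left(u \right)} = \frac{\sqrt{u + 8}}{2} = \frac{\sqrt{8 + u}}{2}$)
$W = - \frac{1}{23504}$ ($W = \frac{1}{-17303 + \left(16464 - 22665\right)} = \frac{1}{-17303 - 6201} = \frac{1}{-23504} = - \frac{1}{23504} \approx -4.2546 \cdot 10^{-5}$)
$D{\left(s \right)} = 13$ ($D{\left(s \right)} = 5 + 8 = 13$)
$\frac{D{\left(b{\left(1 \right)} \right)} - 29939}{Z{\left(-127,133 \right)} + W} = \frac{13 - 29939}{-127 - \frac{1}{23504}} = - \frac{29926}{- \frac{2985009}{23504}} = \left(-29926\right) \left(- \frac{23504}{2985009}\right) = \frac{703380704}{2985009}$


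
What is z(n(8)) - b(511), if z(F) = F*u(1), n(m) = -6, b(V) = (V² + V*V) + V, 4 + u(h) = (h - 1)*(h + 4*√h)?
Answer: -522729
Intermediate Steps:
u(h) = -4 + (-1 + h)*(h + 4*√h) (u(h) = -4 + (h - 1)*(h + 4*√h) = -4 + (-1 + h)*(h + 4*√h))
b(V) = V + 2*V² (b(V) = (V² + V²) + V = 2*V² + V = V + 2*V²)
z(F) = -4*F (z(F) = F*(-4 + 1² - 1*1 - 4*√1 + 4*1^(3/2)) = F*(-4 + 1 - 1 - 4*1 + 4*1) = F*(-4 + 1 - 1 - 4 + 4) = F*(-4) = -4*F)
z(n(8)) - b(511) = -4*(-6) - 511*(1 + 2*511) = 24 - 511*(1 + 1022) = 24 - 511*1023 = 24 - 1*522753 = 24 - 522753 = -522729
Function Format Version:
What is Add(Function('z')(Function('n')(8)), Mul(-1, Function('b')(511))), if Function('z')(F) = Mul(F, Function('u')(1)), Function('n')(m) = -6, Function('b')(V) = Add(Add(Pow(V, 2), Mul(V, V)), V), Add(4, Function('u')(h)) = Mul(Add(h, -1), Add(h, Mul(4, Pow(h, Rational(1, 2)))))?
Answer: -522729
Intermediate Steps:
Function('u')(h) = Add(-4, Mul(Add(-1, h), Add(h, Mul(4, Pow(h, Rational(1, 2)))))) (Function('u')(h) = Add(-4, Mul(Add(h, -1), Add(h, Mul(4, Pow(h, Rational(1, 2)))))) = Add(-4, Mul(Add(-1, h), Add(h, Mul(4, Pow(h, Rational(1, 2)))))))
Function('b')(V) = Add(V, Mul(2, Pow(V, 2))) (Function('b')(V) = Add(Add(Pow(V, 2), Pow(V, 2)), V) = Add(Mul(2, Pow(V, 2)), V) = Add(V, Mul(2, Pow(V, 2))))
Function('z')(F) = Mul(-4, F) (Function('z')(F) = Mul(F, Add(-4, Pow(1, 2), Mul(-1, 1), Mul(-4, Pow(1, Rational(1, 2))), Mul(4, Pow(1, Rational(3, 2))))) = Mul(F, Add(-4, 1, -1, Mul(-4, 1), Mul(4, 1))) = Mul(F, Add(-4, 1, -1, -4, 4)) = Mul(F, -4) = Mul(-4, F))
Add(Function('z')(Function('n')(8)), Mul(-1, Function('b')(511))) = Add(Mul(-4, -6), Mul(-1, Mul(511, Add(1, Mul(2, 511))))) = Add(24, Mul(-1, Mul(511, Add(1, 1022)))) = Add(24, Mul(-1, Mul(511, 1023))) = Add(24, Mul(-1, 522753)) = Add(24, -522753) = -522729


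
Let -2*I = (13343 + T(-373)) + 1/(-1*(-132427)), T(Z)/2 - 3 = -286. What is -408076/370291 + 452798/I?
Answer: -11274438673994363/156634924088995 ≈ -71.979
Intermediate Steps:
T(Z) = -566 (T(Z) = 6 + 2*(-286) = 6 - 572 = -566)
I = -846009890/132427 (I = -((13343 - 566) + 1/(-1*(-132427)))/2 = -(12777 + 1/132427)/2 = -½*1692019780/132427 = -846009890/132427 ≈ -6388.5)
-408076/370291 + 452798/I = -408076/370291 + 452798/(-846009890/132427) = -408076*1/370291 + 452798*(-132427/846009890) = -408076/370291 - 29981340373/423004945 = -11274438673994363/156634924088995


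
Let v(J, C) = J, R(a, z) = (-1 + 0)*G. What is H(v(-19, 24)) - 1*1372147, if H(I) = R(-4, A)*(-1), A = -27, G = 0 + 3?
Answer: -1372144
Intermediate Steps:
G = 3
R(a, z) = -3 (R(a, z) = (-1 + 0)*3 = -1*3 = -3)
H(I) = 3 (H(I) = -3*(-1) = 3)
H(v(-19, 24)) - 1*1372147 = 3 - 1*1372147 = 3 - 1372147 = -1372144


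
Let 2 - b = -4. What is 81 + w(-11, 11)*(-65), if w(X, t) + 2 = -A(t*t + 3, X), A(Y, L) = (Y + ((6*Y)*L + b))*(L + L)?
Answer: 11517431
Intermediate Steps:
b = 6 (b = 2 - 1*(-4) = 2 + 4 = 6)
A(Y, L) = 2*L*(6 + Y + 6*L*Y) (A(Y, L) = (Y + ((6*Y)*L + 6))*(L + L) = (Y + (6*L*Y + 6))*(2*L) = (Y + (6 + 6*L*Y))*(2*L) = (6 + Y + 6*L*Y)*(2*L) = 2*L*(6 + Y + 6*L*Y))
w(X, t) = -2 - 2*X*(9 + t² + 6*X*(3 + t²)) (w(X, t) = -2 - 2*X*(6 + (t*t + 3) + 6*X*(t*t + 3)) = -2 - 2*X*(6 + (t² + 3) + 6*X*(t² + 3)) = -2 - 2*X*(6 + (3 + t²) + 6*X*(3 + t²)) = -2 - 2*X*(9 + t² + 6*X*(3 + t²)))
81 + w(-11, 11)*(-65) = 81 + (-2 - 2*(-11)*(9 + 11² + 6*(-11)*(3 + 11²)))*(-65) = 81 + (-2 - 2*(-11)*(9 + 121 + 6*(-11)*(3 + 121)))*(-65) = 81 + (-2 - 2*(-11)*(9 + 121 + 6*(-11)*124))*(-65) = 81 + (-2 - 2*(-11)*(9 + 121 - 8184))*(-65) = 81 + (-2 - 2*(-11)*(-8054))*(-65) = 81 + (-2 - 177188)*(-65) = 81 - 177190*(-65) = 81 + 11517350 = 11517431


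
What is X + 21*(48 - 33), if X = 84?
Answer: 399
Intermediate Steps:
X + 21*(48 - 33) = 84 + 21*(48 - 33) = 84 + 21*15 = 84 + 315 = 399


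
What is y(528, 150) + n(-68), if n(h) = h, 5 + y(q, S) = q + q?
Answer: 983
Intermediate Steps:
y(q, S) = -5 + 2*q (y(q, S) = -5 + (q + q) = -5 + 2*q)
y(528, 150) + n(-68) = (-5 + 2*528) - 68 = (-5 + 1056) - 68 = 1051 - 68 = 983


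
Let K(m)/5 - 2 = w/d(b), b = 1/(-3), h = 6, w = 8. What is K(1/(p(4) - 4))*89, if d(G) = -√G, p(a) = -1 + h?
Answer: 890 + 3560*I*√3 ≈ 890.0 + 6166.1*I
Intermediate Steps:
b = -⅓ ≈ -0.33333
p(a) = 5 (p(a) = -1 + 6 = 5)
K(m) = 10 + 40*I*√3 (K(m) = 10 + 5*(8/((-√(-⅓)))) = 10 + 5*(8/((-I*√3/3))) = 10 + 5*(8*(I*√3)) = 10 + 5*(8*I*√3) = 10 + 40*I*√3)
K(1/(p(4) - 4))*89 = (10 + 40*I*√3)*89 = 890 + 3560*I*√3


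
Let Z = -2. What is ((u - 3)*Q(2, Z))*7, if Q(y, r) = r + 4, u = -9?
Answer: -168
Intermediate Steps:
Q(y, r) = 4 + r
((u - 3)*Q(2, Z))*7 = ((-9 - 3)*(4 - 2))*7 = -12*2*7 = -24*7 = -168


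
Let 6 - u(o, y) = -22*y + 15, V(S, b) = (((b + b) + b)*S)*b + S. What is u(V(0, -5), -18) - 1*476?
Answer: -881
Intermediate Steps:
V(S, b) = S + 3*S*b² (V(S, b) = ((2*b + b)*S)*b + S = ((3*b)*S)*b + S = (3*S*b)*b + S = 3*S*b² + S = S + 3*S*b²)
u(o, y) = -9 + 22*y (u(o, y) = 6 - (-22*y + 15) = 6 - (15 - 22*y) = 6 + (-15 + 22*y) = -9 + 22*y)
u(V(0, -5), -18) - 1*476 = (-9 + 22*(-18)) - 1*476 = (-9 - 396) - 476 = -405 - 476 = -881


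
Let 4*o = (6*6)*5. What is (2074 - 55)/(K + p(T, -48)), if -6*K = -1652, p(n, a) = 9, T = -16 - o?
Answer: 6057/853 ≈ 7.1008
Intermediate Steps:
o = 45 (o = ((6*6)*5)/4 = (36*5)/4 = (1/4)*180 = 45)
T = -61 (T = -16 - 1*45 = -16 - 45 = -61)
K = 826/3 (K = -1/6*(-1652) = 826/3 ≈ 275.33)
(2074 - 55)/(K + p(T, -48)) = (2074 - 55)/(826/3 + 9) = 2019/(853/3) = 2019*(3/853) = 6057/853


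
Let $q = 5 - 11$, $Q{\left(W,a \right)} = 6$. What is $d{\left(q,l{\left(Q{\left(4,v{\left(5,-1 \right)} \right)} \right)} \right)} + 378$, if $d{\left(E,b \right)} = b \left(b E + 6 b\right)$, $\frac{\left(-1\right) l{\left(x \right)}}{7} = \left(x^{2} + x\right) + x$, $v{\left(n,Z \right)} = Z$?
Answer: $378$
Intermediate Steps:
$l{\left(x \right)} = - 14 x - 7 x^{2}$ ($l{\left(x \right)} = - 7 \left(\left(x^{2} + x\right) + x\right) = - 7 \left(\left(x + x^{2}\right) + x\right) = - 7 \left(x^{2} + 2 x\right) = - 14 x - 7 x^{2}$)
$q = -6$ ($q = 5 - 11 = -6$)
$d{\left(E,b \right)} = b \left(6 b + E b\right)$ ($d{\left(E,b \right)} = b \left(E b + 6 b\right) = b \left(6 b + E b\right)$)
$d{\left(q,l{\left(Q{\left(4,v{\left(5,-1 \right)} \right)} \right)} \right)} + 378 = \left(\left(-7\right) 6 \left(2 + 6\right)\right)^{2} \left(6 - 6\right) + 378 = \left(\left(-7\right) 6 \cdot 8\right)^{2} \cdot 0 + 378 = \left(-336\right)^{2} \cdot 0 + 378 = 112896 \cdot 0 + 378 = 0 + 378 = 378$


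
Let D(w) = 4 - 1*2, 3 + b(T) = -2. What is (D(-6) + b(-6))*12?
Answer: -36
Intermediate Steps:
b(T) = -5 (b(T) = -3 - 2 = -5)
D(w) = 2 (D(w) = 4 - 2 = 2)
(D(-6) + b(-6))*12 = (2 - 5)*12 = -3*12 = -36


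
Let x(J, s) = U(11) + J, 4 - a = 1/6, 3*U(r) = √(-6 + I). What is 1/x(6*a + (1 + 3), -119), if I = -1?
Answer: 243/6568 - 3*I*√7/6568 ≈ 0.036998 - 0.0012085*I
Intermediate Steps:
U(r) = I*√7/3 (U(r) = √(-6 - 1)/3 = √(-7)/3 = (I*√7)/3 = I*√7/3)
a = 23/6 (a = 4 - 1/6 = 4 - 1*⅙ = 4 - ⅙ = 23/6 ≈ 3.8333)
x(J, s) = J + I*√7/3 (x(J, s) = I*√7/3 + J = J + I*√7/3)
1/x(6*a + (1 + 3), -119) = 1/((6*(23/6) + (1 + 3)) + I*√7/3) = 1/((23 + 4) + I*√7/3) = 1/(27 + I*√7/3)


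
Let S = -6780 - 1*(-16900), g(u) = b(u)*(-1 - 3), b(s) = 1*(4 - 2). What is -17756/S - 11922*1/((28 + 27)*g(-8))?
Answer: 1115/44 ≈ 25.341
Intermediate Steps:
b(s) = 2 (b(s) = 1*2 = 2)
g(u) = -8 (g(u) = 2*(-1 - 3) = 2*(-4) = -8)
S = 10120 (S = -6780 + 16900 = 10120)
-17756/S - 11922*1/((28 + 27)*g(-8)) = -17756/10120 - 11922*(-1/(8*(28 + 27))) = -17756*1/10120 - 11922/((-8*55)) = -193/110 - 11922/(-440) = -193/110 - 11922*(-1/440) = -193/110 + 5961/220 = 1115/44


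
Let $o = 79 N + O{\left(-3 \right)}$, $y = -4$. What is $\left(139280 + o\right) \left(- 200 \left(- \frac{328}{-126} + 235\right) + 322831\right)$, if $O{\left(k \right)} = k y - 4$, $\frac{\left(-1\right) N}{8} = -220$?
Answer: $\frac{1609158249128}{21} \approx 7.6627 \cdot 10^{10}$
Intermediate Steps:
$N = 1760$ ($N = \left(-8\right) \left(-220\right) = 1760$)
$O{\left(k \right)} = -4 - 4 k$ ($O{\left(k \right)} = k \left(-4\right) - 4 = - 4 k - 4 = -4 - 4 k$)
$o = 139048$ ($o = 79 \cdot 1760 - -8 = 139040 + \left(-4 + 12\right) = 139040 + 8 = 139048$)
$\left(139280 + o\right) \left(- 200 \left(- \frac{328}{-126} + 235\right) + 322831\right) = \left(139280 + 139048\right) \left(- 200 \left(- \frac{328}{-126} + 235\right) + 322831\right) = 278328 \left(- 200 \left(\left(-328\right) \left(- \frac{1}{126}\right) + 235\right) + 322831\right) = 278328 \left(- 200 \left(\frac{164}{63} + 235\right) + 322831\right) = 278328 \left(\left(-200\right) \frac{14969}{63} + 322831\right) = 278328 \left(- \frac{2993800}{63} + 322831\right) = 278328 \cdot \frac{17344553}{63} = \frac{1609158249128}{21}$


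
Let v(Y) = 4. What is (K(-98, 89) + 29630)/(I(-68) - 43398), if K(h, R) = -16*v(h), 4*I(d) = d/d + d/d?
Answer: -59132/86795 ≈ -0.68128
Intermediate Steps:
I(d) = ½ (I(d) = (d/d + d/d)/4 = (1 + 1)/4 = (¼)*2 = ½)
K(h, R) = -64 (K(h, R) = -16*4 = -64)
(K(-98, 89) + 29630)/(I(-68) - 43398) = (-64 + 29630)/(½ - 43398) = 29566/(-86795/2) = 29566*(-2/86795) = -59132/86795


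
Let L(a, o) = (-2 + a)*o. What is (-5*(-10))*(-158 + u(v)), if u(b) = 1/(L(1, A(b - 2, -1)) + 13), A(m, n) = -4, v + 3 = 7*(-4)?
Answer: -134250/17 ≈ -7897.1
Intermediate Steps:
v = -31 (v = -3 + 7*(-4) = -3 - 28 = -31)
L(a, o) = o*(-2 + a)
u(b) = 1/17 (u(b) = 1/(-4*(-2 + 1) + 13) = 1/(-4*(-1) + 13) = 1/(4 + 13) = 1/17)
(-5*(-10))*(-158 + u(v)) = (-5*(-10))*(-158 + 1/17) = 50*(-2685/17) = -134250/17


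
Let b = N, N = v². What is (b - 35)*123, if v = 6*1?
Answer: 123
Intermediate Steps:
v = 6
N = 36 (N = 6² = 36)
b = 36
(b - 35)*123 = (36 - 35)*123 = 1*123 = 123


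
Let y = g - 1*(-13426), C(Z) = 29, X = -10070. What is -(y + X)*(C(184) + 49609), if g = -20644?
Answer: 858141744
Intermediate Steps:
y = -7218 (y = -20644 - 1*(-13426) = -20644 + 13426 = -7218)
-(y + X)*(C(184) + 49609) = -(-7218 - 10070)*(29 + 49609) = -(-17288)*49638 = -1*(-858141744) = 858141744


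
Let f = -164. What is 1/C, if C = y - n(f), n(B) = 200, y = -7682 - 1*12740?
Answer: -1/20622 ≈ -4.8492e-5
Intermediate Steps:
y = -20422 (y = -7682 - 12740 = -20422)
C = -20622 (C = -20422 - 1*200 = -20422 - 200 = -20622)
1/C = 1/(-20622) = -1/20622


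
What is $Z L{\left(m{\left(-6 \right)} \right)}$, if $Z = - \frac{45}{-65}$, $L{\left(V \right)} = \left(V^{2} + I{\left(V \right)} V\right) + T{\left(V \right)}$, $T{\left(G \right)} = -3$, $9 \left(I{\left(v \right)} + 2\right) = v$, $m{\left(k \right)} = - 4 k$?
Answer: $\frac{5301}{13} \approx 407.77$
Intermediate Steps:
$I{\left(v \right)} = -2 + \frac{v}{9}$
$L{\left(V \right)} = -3 + V^{2} + V \left(-2 + \frac{V}{9}\right)$ ($L{\left(V \right)} = \left(V^{2} + \left(-2 + \frac{V}{9}\right) V\right) - 3 = \left(V^{2} + V \left(-2 + \frac{V}{9}\right)\right) - 3 = -3 + V^{2} + V \left(-2 + \frac{V}{9}\right)$)
$Z = \frac{9}{13}$ ($Z = \left(-45\right) \left(- \frac{1}{65}\right) = \frac{9}{13} \approx 0.69231$)
$Z L{\left(m{\left(-6 \right)} \right)} = \frac{9 \left(-3 - 2 \left(\left(-4\right) \left(-6\right)\right) + \frac{10 \left(\left(-4\right) \left(-6\right)\right)^{2}}{9}\right)}{13} = \frac{9 \left(-3 - 48 + \frac{10 \cdot 24^{2}}{9}\right)}{13} = \frac{9 \left(-3 - 48 + \frac{10}{9} \cdot 576\right)}{13} = \frac{9 \left(-3 - 48 + 640\right)}{13} = \frac{9}{13} \cdot 589 = \frac{5301}{13}$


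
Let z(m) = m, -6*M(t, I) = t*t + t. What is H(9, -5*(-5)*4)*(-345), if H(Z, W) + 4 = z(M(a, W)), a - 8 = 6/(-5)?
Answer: 22149/5 ≈ 4429.8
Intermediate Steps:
a = 34/5 (a = 8 + 6/(-5) = 8 + 6*(-⅕) = 8 - 6/5 = 34/5 ≈ 6.8000)
M(t, I) = -t/6 - t²/6 (M(t, I) = -(t*t + t)/6 = -(t² + t)/6 = -(t + t²)/6 = -t/6 - t²/6)
H(Z, W) = -321/25 (H(Z, W) = -4 - ⅙*34/5*(1 + 34/5) = -4 - ⅙*34/5*39/5 = -4 - 221/25 = -321/25)
H(9, -5*(-5)*4)*(-345) = -321/25*(-345) = 22149/5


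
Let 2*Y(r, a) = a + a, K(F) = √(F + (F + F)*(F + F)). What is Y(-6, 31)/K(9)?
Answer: 31*√37/111 ≈ 1.6988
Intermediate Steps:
K(F) = √(F + 4*F²) (K(F) = √(F + (2*F)*(2*F)) = √(F + 4*F²))
Y(r, a) = a (Y(r, a) = (a + a)/2 = (2*a)/2 = a)
Y(-6, 31)/K(9) = 31/(√(9*(1 + 4*9))) = 31/(√(9*(1 + 36))) = 31/(√(9*37)) = 31/(√333) = 31/((3*√37)) = 31*(√37/111) = 31*√37/111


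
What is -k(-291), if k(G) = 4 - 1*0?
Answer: -4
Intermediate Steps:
k(G) = 4 (k(G) = 4 + 0 = 4)
-k(-291) = -1*4 = -4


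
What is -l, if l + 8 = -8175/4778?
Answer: 46399/4778 ≈ 9.7110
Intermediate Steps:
l = -46399/4778 (l = -8 - 8175/4778 = -46399/4778 ≈ -9.7110)
-l = -1*(-46399/4778) = 46399/4778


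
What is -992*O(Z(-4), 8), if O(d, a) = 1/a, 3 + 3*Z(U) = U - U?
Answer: -124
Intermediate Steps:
Z(U) = -1 (Z(U) = -1 + (U - U)/3 = -1 + (1/3)*0 = -1 + 0 = -1)
-992*O(Z(-4), 8) = -992/8 = -992*1/8 = -124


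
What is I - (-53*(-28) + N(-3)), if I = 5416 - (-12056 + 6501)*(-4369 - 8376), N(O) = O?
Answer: -70794540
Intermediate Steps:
I = -70793059 (I = 5416 - (-5555)*(-12745) = 5416 - 1*70798475 = 5416 - 70798475 = -70793059)
I - (-53*(-28) + N(-3)) = -70793059 - (-53*(-28) - 3) = -70793059 - (1484 - 3) = -70793059 - 1*1481 = -70793059 - 1481 = -70794540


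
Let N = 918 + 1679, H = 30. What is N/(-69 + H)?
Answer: -2597/39 ≈ -66.590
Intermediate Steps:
N = 2597
N/(-69 + H) = 2597/(-69 + 30) = 2597/(-39) = -1/39*2597 = -2597/39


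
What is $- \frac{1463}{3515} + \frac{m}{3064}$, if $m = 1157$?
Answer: $- \frac{21883}{566840} \approx -0.038605$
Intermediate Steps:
$- \frac{1463}{3515} + \frac{m}{3064} = - \frac{1463}{3515} + \frac{1157}{3064} = \left(-1463\right) \frac{1}{3515} + 1157 \cdot \frac{1}{3064} = - \frac{77}{185} + \frac{1157}{3064} = - \frac{21883}{566840}$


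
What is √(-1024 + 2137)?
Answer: √1113 ≈ 33.362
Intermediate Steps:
√(-1024 + 2137) = √1113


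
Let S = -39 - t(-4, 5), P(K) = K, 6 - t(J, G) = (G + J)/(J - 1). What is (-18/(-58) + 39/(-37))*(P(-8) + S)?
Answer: 212268/5365 ≈ 39.565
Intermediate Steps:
t(J, G) = 6 - (G + J)/(-1 + J) (t(J, G) = 6 - (G + J)/(J - 1) = 6 - (G + J)/(-1 + J))
S = -226/5 (S = -39 - (-6 - 1*5 + 5*(-4))/(-1 - 4) = -39 - (-6 - 5 - 20)/(-5) = -39 - (-1)*(-31)/5 = -39 - 1*31/5 = -39 - 31/5 = -226/5 ≈ -45.200)
(-18/(-58) + 39/(-37))*(P(-8) + S) = (-18/(-58) + 39/(-37))*(-8 - 226/5) = (-18*(-1/58) + 39*(-1/37))*(-266/5) = (9/29 - 39/37)*(-266/5) = -798/1073*(-266/5) = 212268/5365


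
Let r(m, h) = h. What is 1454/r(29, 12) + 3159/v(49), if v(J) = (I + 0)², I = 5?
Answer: 37129/150 ≈ 247.53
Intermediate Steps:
v(J) = 25 (v(J) = (5 + 0)² = 5² = 25)
1454/r(29, 12) + 3159/v(49) = 1454/12 + 3159/25 = 1454*(1/12) + 3159*(1/25) = 727/6 + 3159/25 = 37129/150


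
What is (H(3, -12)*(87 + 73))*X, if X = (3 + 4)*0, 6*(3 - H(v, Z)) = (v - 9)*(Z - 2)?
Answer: 0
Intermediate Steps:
H(v, Z) = 3 - (-9 + v)*(-2 + Z)/6 (H(v, Z) = 3 - (v - 9)*(Z - 2)/6 = 3 - (-9 + v)*(-2 + Z)/6)
X = 0 (X = 7*0 = 0)
(H(3, -12)*(87 + 73))*X = (((⅓)*3 + (3/2)*(-12) - ⅙*(-12)*3)*(87 + 73))*0 = ((1 - 18 + 6)*160)*0 = -11*160*0 = -1760*0 = 0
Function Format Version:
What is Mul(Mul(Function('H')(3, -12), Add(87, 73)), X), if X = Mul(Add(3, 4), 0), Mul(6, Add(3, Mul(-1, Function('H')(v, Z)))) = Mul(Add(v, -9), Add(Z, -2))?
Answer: 0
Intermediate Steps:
Function('H')(v, Z) = Add(3, Mul(Rational(-1, 6), Add(-9, v), Add(-2, Z))) (Function('H')(v, Z) = Add(3, Mul(Rational(-1, 6), Mul(Add(v, -9), Add(Z, -2)))) = Add(3, Mul(Rational(-1, 6), Mul(Add(-9, v), Add(-2, Z)))) = Add(3, Mul(Rational(-1, 6), Add(-9, v), Add(-2, Z))))
X = 0 (X = Mul(7, 0) = 0)
Mul(Mul(Function('H')(3, -12), Add(87, 73)), X) = Mul(Mul(Add(Mul(Rational(1, 3), 3), Mul(Rational(3, 2), -12), Mul(Rational(-1, 6), -12, 3)), Add(87, 73)), 0) = Mul(Mul(Add(1, -18, 6), 160), 0) = Mul(Mul(-11, 160), 0) = Mul(-1760, 0) = 0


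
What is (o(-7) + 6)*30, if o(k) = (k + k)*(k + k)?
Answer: 6060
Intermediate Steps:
o(k) = 4*k**2 (o(k) = (2*k)*(2*k) = 4*k**2)
(o(-7) + 6)*30 = (4*(-7)**2 + 6)*30 = (4*49 + 6)*30 = (196 + 6)*30 = 202*30 = 6060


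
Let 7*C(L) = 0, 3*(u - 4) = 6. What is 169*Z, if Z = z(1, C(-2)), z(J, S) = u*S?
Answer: 0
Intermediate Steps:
u = 6 (u = 4 + (⅓)*6 = 4 + 2 = 6)
C(L) = 0 (C(L) = (⅐)*0 = 0)
z(J, S) = 6*S
Z = 0 (Z = 6*0 = 0)
169*Z = 169*0 = 0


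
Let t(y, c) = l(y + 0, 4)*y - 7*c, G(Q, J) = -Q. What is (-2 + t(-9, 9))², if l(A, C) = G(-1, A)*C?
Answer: 10201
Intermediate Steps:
l(A, C) = C (l(A, C) = (-1*(-1))*C = 1*C = C)
t(y, c) = -7*c + 4*y (t(y, c) = 4*y - 7*c = -7*c + 4*y)
(-2 + t(-9, 9))² = (-2 + (-7*9 + 4*(-9)))² = (-2 + (-63 - 36))² = (-2 - 99)² = (-101)² = 10201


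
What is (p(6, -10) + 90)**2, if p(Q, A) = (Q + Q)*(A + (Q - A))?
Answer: 26244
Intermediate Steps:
p(Q, A) = 2*Q**2 (p(Q, A) = (2*Q)*Q = 2*Q**2)
(p(6, -10) + 90)**2 = (2*6**2 + 90)**2 = (2*36 + 90)**2 = (72 + 90)**2 = 162**2 = 26244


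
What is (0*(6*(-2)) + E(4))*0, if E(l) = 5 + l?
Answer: 0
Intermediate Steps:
(0*(6*(-2)) + E(4))*0 = (0*(6*(-2)) + (5 + 4))*0 = (0*(-12) + 9)*0 = (0 + 9)*0 = 9*0 = 0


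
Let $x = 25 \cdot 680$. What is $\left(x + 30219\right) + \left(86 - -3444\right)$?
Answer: $50749$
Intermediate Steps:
$x = 17000$
$\left(x + 30219\right) + \left(86 - -3444\right) = \left(17000 + 30219\right) + \left(86 - -3444\right) = 47219 + \left(86 + 3444\right) = 47219 + 3530 = 50749$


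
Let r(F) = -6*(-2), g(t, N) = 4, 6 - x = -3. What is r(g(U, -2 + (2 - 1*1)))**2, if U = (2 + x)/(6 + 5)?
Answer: 144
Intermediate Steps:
x = 9 (x = 6 - 1*(-3) = 6 + 3 = 9)
U = 1 (U = (2 + 9)/(6 + 5) = 11/11 = 11*(1/11) = 1)
r(F) = 12
r(g(U, -2 + (2 - 1*1)))**2 = 12**2 = 144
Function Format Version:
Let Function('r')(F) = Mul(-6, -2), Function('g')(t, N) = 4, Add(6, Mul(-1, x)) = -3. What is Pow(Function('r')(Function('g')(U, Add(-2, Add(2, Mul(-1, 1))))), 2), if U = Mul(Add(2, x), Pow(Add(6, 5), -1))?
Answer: 144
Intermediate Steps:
x = 9 (x = Add(6, Mul(-1, -3)) = Add(6, 3) = 9)
U = 1 (U = Mul(Add(2, 9), Pow(Add(6, 5), -1)) = Mul(11, Pow(11, -1)) = Mul(11, Rational(1, 11)) = 1)
Function('r')(F) = 12
Pow(Function('r')(Function('g')(U, Add(-2, Add(2, Mul(-1, 1))))), 2) = Pow(12, 2) = 144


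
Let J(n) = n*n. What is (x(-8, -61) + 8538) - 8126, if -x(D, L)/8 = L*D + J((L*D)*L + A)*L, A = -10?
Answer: 432723887100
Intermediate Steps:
J(n) = n**2
x(D, L) = -8*D*L - 8*L*(-10 + D*L**2)**2 (x(D, L) = -8*(L*D + ((L*D)*L - 10)**2*L) = -8*(D*L + ((D*L)*L - 10)**2*L) = -8*(D*L + (D*L**2 - 10)**2*L) = -8*(D*L + (-10 + D*L**2)**2*L) = -8*(D*L + L*(-10 + D*L**2)**2) = -8*D*L - 8*L*(-10 + D*L**2)**2)
(x(-8, -61) + 8538) - 8126 = (-8*(-61)*(-8 + (-10 - 8*(-61)**2)**2) + 8538) - 8126 = (-8*(-61)*(-8 + (-10 - 8*3721)**2) + 8538) - 8126 = (-8*(-61)*(-8 + (-10 - 29768)**2) + 8538) - 8126 = (-8*(-61)*(-8 + (-29778)**2) + 8538) - 8126 = (-8*(-61)*(-8 + 886729284) + 8538) - 8126 = (-8*(-61)*886729276 + 8538) - 8126 = (432723886688 + 8538) - 8126 = 432723895226 - 8126 = 432723887100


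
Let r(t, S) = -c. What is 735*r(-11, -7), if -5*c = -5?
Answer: -735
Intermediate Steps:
c = 1 (c = -⅕*(-5) = 1)
r(t, S) = -1 (r(t, S) = -1*1 = -1)
735*r(-11, -7) = 735*(-1) = -735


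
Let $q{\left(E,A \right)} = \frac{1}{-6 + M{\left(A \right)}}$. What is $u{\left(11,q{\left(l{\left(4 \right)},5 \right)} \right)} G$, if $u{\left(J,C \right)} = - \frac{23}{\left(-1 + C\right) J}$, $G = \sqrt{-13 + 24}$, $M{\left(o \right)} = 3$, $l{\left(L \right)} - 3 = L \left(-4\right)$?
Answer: $\frac{69 \sqrt{11}}{44} \approx 5.2011$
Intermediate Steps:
$l{\left(L \right)} = 3 - 4 L$ ($l{\left(L \right)} = 3 + L \left(-4\right) = 3 - 4 L$)
$q{\left(E,A \right)} = - \frac{1}{3}$ ($q{\left(E,A \right)} = \frac{1}{-6 + 3} = \frac{1}{-3} = - \frac{1}{3}$)
$G = \sqrt{11} \approx 3.3166$
$u{\left(J,C \right)} = - \frac{23}{J \left(-1 + C\right)}$
$u{\left(11,q{\left(l{\left(4 \right)},5 \right)} \right)} G = - \frac{23}{11 \left(-1 - \frac{1}{3}\right)} \sqrt{11} = \left(-23\right) \frac{1}{11} \frac{1}{- \frac{4}{3}} \sqrt{11} = \left(-23\right) \frac{1}{11} \left(- \frac{3}{4}\right) \sqrt{11} = \frac{69 \sqrt{11}}{44}$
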